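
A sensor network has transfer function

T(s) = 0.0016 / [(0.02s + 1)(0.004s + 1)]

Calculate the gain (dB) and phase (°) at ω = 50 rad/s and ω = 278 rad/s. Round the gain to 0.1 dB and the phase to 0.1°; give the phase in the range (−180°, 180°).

At ω = 50 rad/s:
pole (1 + j50·0.02) = 1 + j1 → |·| ≈ 1.4142, ∠ ≈ 45.00°
pole (1 + j50·0.004) = 1 + j0.2 → |·| ≈ 1.0198, ∠ ≈ 11.31°
|T| = 0.0016 · 1 / (1.4142 · 1.0198) ≈ 0.0011094
Gain = 20 log₁₀(0.0011094) ≈ -59.10 dB
∠T = (0°) − (45.00° + 11.31°) = -56.31°

At ω = 278 rad/s:
pole (1 + j278·0.02) = 1 + j5.56 → |·| ≈ 5.6492, ∠ ≈ 79.80°
pole (1 + j278·0.004) = 1 + j1.112 → |·| ≈ 1.4955, ∠ ≈ 48.04°
|T| = 0.0016 · 1 / (5.6492 · 1.4955) ≈ 0.00018939
Gain = 20 log₁₀(0.00018939) ≈ -74.45 dB
∠T = (0°) − (79.80° + 48.04°) = -127.84°

ω = 50: -59.1 dB, -56.3°; ω = 278: -74.5 dB, -127.8°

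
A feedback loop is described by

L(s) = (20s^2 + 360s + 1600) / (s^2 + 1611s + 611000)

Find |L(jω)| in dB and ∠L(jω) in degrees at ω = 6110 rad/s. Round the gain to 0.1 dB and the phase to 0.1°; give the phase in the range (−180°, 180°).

25.9 dB, 14.8°

Substitute s = j6110:
Numerator: 20(j6110)^2 + 360(j6110) + 1600 = -746640400 + j2199600
Denominator: (j6110)^2 + 1611(j6110) + 611000 = -36721100 + j9843210
|N| = √(746640400² + 2199600²) ≈ 7.4664e+08, ∠N ≈ 179.83°
|D| = √(36721100² + 9843210²) ≈ 3.8017e+07, ∠D ≈ 164.99°
|L| = 7.4664e+08 / 3.8017e+07 ≈ 19.64
Gain = 20 log₁₀(19.64) ≈ 25.86 dB
∠L = 179.83° − 164.99° = 14.84°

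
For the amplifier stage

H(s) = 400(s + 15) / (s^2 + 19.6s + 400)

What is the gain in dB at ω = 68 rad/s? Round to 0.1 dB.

At s = jω = j68:
zero (s+15): 15 + j68 → |·| = √(15²+68²) = √4849 ≈ 69.635, ∠ = arctan(68/15) ≈ 77.56°
quadratic: (j68)² + 19.6·j68 + 400 = -4224 + j1332.8 → |·| ≈ 4429.3, ∠ ≈ 162.49°
|H| = 400 · 69.635 / 4429.3 ≈ 6.2886
Gain = 20 log₁₀(6.2886) ≈ 15.97 dB

16.0 dB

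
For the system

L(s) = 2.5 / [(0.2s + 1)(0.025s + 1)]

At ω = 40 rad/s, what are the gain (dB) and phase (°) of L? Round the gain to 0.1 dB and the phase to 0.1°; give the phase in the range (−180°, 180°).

-13.2 dB, -127.9°

At ω = 40 rad/s:
pole (1 + j40·0.2) = 1 + j8 → |·| ≈ 8.0623, ∠ ≈ 82.87°
pole (1 + j40·0.025) = 1 + j1 → |·| ≈ 1.4142, ∠ ≈ 45.00°
|L| = 2.5 · 1 / (8.0623 · 1.4142) ≈ 0.21927
Gain = 20 log₁₀(0.21927) ≈ -13.18 dB
∠L = (0°) − (82.87° + 45.00°) = -127.87°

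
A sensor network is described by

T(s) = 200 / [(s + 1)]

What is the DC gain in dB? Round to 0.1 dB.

T(0) = 200 · 1 / 1 = 200
20 log₁₀(200) ≈ 46.02 dB

46.0 dB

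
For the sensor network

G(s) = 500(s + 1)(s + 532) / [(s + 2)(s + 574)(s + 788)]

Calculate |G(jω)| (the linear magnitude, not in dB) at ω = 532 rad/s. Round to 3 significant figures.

0.506

At s = jω = j532:
zero (s+1): 1 + j532 → |·| = √(1²+532²) = √283025 ≈ 532, ∠ = arctan(532/1) ≈ 89.89°
zero (s+532): 532 + j532 → |·| = √(532²+532²) = √566048 ≈ 752.36, ∠ = arctan(532/532) ≈ 45.00°
pole (s+2): 2 + j532 → |·| = √(2²+532²) = √283028 ≈ 532, ∠ = arctan(532/2) ≈ 89.78°
pole (s+574): 574 + j532 → |·| = √(574²+532²) = √612500 ≈ 782.62, ∠ = arctan(532/574) ≈ 42.83°
pole (s+788): 788 + j532 → |·| = √(788²+532²) = √903968 ≈ 950.77, ∠ = arctan(532/788) ≈ 34.02°
|G| = 500 · 4.0026e+05 / 3.9586e+08 ≈ 0.50556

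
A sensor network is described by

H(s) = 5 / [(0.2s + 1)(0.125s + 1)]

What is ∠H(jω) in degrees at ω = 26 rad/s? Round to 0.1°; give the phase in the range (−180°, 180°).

-152.0°

At ω = 26 rad/s:
pole (1 + j26·0.2) = 1 + j5.2 → |·| ≈ 5.2953, ∠ ≈ 79.11°
pole (1 + j26·0.125) = 1 + j3.25 → |·| ≈ 3.4004, ∠ ≈ 72.90°
∠H = (0°) − (79.11° + 72.90°) = -152.01°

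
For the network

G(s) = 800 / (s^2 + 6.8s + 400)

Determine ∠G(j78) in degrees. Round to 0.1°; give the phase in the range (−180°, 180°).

-174.7°

At s = jω = j78:
quadratic: (j78)² + 6.8·j78 + 400 = -5684 + j530.4 → |·| ≈ 5708.7, ∠ ≈ 174.67°
∠G = 0.00° − 174.67° = -174.67°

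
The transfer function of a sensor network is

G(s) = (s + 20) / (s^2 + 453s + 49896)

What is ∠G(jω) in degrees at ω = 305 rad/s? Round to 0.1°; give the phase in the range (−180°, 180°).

-21.1°

Substitute s = j305:
Numerator: (j305) + 20 = 20 + j305
Denominator: (j305)^2 + 453(j305) + 49896 = -43129 + j138165
|N| = √(20² + 305²) ≈ 305.66, ∠N ≈ 86.25°
|D| = √(43129² + 138165²) ≈ 1.4474e+05, ∠D ≈ 107.34°
∠G = 86.25° − 107.34° = -21.09°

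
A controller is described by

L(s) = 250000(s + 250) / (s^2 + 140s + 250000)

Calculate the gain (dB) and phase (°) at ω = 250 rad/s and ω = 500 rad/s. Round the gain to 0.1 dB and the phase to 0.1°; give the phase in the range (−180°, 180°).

At s = jω = j250:
zero (s+250): 250 + j250 → |·| = √(250²+250²) = √125000 ≈ 353.55, ∠ = arctan(250/250) ≈ 45.00°
quadratic: (j250)² + 140·j250 + 250000 = 187500 + j35000 → |·| ≈ 1.9074e+05, ∠ ≈ 10.57°
|L| = 250000 · 353.55 / 1.9074e+05 ≈ 463.39
Gain = 20 log₁₀(463.39) ≈ 53.32 dB
∠L = 45.00° − 10.57° = 34.43°

At s = jω = j500:
zero (s+250): 250 + j500 → |·| = √(250²+500²) = √312500 ≈ 559.02, ∠ = arctan(500/250) ≈ 63.43°
quadratic: (j500)² + 140·j500 + 250000 = 0 + j70000 → |·| ≈ 70000, ∠ ≈ 90.00°
|L| = 250000 · 559.02 / 70000 ≈ 1996.5
Gain = 20 log₁₀(1996.5) ≈ 66.01 dB
∠L = 63.43° − 90.00° = -26.57°

ω = 250: 53.3 dB, 34.4°; ω = 500: 66.0 dB, -26.6°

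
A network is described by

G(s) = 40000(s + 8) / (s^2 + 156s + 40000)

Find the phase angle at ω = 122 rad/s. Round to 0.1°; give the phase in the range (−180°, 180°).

At s = jω = j122:
zero (s+8): 8 + j122 → |·| = √(8²+122²) = √14948 ≈ 122.26, ∠ = arctan(122/8) ≈ 86.25°
quadratic: (j122)² + 156·j122 + 40000 = 25116 + j19032 → |·| ≈ 31512, ∠ ≈ 37.15°
∠G = 86.25° − 37.15° = 49.10°

49.1°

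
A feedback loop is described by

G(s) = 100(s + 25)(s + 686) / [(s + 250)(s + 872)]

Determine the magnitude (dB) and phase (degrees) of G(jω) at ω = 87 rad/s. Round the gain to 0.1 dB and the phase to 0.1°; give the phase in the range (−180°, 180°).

At s = jω = j87:
zero (s+25): 25 + j87 → |·| = √(25²+87²) = √8194 ≈ 90.521, ∠ = arctan(87/25) ≈ 73.97°
zero (s+686): 686 + j87 → |·| = √(686²+87²) = √478165 ≈ 691.49, ∠ = arctan(87/686) ≈ 7.23°
pole (s+250): 250 + j87 → |·| = √(250²+87²) = √70069 ≈ 264.71, ∠ = arctan(87/250) ≈ 19.19°
pole (s+872): 872 + j87 → |·| = √(872²+87²) = √767953 ≈ 876.33, ∠ = arctan(87/872) ≈ 5.70°
|G| = 100 · 62594 / 2.3197e+05 ≈ 26.984
Gain = 20 log₁₀(26.984) ≈ 28.62 dB
∠G = 81.20° − 24.89° = 56.31°

28.6 dB, 56.3°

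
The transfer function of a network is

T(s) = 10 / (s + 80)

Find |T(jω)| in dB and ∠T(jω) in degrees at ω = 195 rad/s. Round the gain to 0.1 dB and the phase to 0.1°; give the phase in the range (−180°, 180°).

-26.5 dB, -67.7°

At s = jω = j195:
pole (s+80): 80 + j195 → |·| = √(80²+195²) = √44425 ≈ 210.77, ∠ = arctan(195/80) ≈ 67.69°
|T| = 10 / 210.77 ≈ 0.047445
Gain = 20 log₁₀(0.047445) ≈ -26.48 dB
∠T = 0.00° − 67.69° = -67.69°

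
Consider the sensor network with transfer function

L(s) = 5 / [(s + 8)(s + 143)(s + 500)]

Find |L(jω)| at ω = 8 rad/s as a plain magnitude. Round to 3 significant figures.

6.17e-06

At s = jω = j8:
pole (s+8): 8 + j8 → |·| = √(8²+8²) = √128 ≈ 11.314, ∠ = arctan(8/8) ≈ 45.00°
pole (s+143): 143 + j8 → |·| = √(143²+8²) = √20513 ≈ 143.22, ∠ = arctan(8/143) ≈ 3.20°
pole (s+500): 500 + j8 → |·| = √(500²+8²) = √250064 ≈ 500.06, ∠ = arctan(8/500) ≈ 0.92°
|L| = 5 / 8.1029e+05 ≈ 6.1706e-06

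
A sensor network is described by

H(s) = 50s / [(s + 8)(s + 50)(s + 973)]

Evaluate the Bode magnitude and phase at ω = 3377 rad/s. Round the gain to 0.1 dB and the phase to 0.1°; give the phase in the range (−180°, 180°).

-107.5 dB, -162.9°

At s = jω = j3377:
zero at origin: s = j3377 → |·| = 3377, ∠ = 90.00°
pole (s+8): 8 + j3377 → |·| = √(8²+3377²) = √11404193 ≈ 3377, ∠ = arctan(3377/8) ≈ 89.86°
pole (s+50): 50 + j3377 → |·| = √(50²+3377²) = √11406629 ≈ 3377.4, ∠ = arctan(3377/50) ≈ 89.15°
pole (s+973): 973 + j3377 → |·| = √(973²+3377²) = √12350858 ≈ 3514.4, ∠ = arctan(3377/973) ≈ 73.93°
|H| = 50 · 3377 / 4.0083e+10 ≈ 4.2125e-06
Gain = 20 log₁₀(4.2125e-06) ≈ -107.51 dB
∠H = 90.00° − 252.94° = -162.94°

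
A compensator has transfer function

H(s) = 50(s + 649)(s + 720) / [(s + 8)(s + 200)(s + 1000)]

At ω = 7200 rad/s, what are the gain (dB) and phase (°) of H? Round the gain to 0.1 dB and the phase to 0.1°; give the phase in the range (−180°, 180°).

At s = jω = j7200:
zero (s+649): 649 + j7200 → |·| = √(649²+7200²) = √52261201 ≈ 7229.2, ∠ = arctan(7200/649) ≈ 84.85°
zero (s+720): 720 + j7200 → |·| = √(720²+7200²) = √52358400 ≈ 7235.9, ∠ = arctan(7200/720) ≈ 84.29°
pole (s+8): 8 + j7200 → |·| = √(8²+7200²) = √51840064 ≈ 7200, ∠ = arctan(7200/8) ≈ 89.94°
pole (s+200): 200 + j7200 → |·| = √(200²+7200²) = √51880000 ≈ 7202.8, ∠ = arctan(7200/200) ≈ 88.41°
pole (s+1000): 1000 + j7200 → |·| = √(1000²+7200²) = √52840000 ≈ 7269.1, ∠ = arctan(7200/1000) ≈ 82.09°
|H| = 50 · 5.231e+07 / 3.7698e+11 ≈ 0.006938
Gain = 20 log₁₀(0.006938) ≈ -43.18 dB
∠H = 169.14° − 260.44° = -91.30°

-43.2 dB, -91.3°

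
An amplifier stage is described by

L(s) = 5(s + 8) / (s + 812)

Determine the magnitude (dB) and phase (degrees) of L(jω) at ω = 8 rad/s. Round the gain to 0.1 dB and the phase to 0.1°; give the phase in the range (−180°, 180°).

At s = jω = j8:
zero (s+8): 8 + j8 → |·| = √(8²+8²) = √128 ≈ 11.314, ∠ = arctan(8/8) ≈ 45.00°
pole (s+812): 812 + j8 → |·| = √(812²+8²) = √659408 ≈ 812.04, ∠ = arctan(8/812) ≈ 0.56°
|L| = 5 · 11.314 / 812.04 ≈ 0.069664
Gain = 20 log₁₀(0.069664) ≈ -23.14 dB
∠L = 45.00° − 0.56° = 44.44°

-23.1 dB, 44.4°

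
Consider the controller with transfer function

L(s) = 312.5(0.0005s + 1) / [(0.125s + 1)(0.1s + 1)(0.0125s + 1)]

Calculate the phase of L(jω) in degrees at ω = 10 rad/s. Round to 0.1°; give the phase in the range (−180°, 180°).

At ω = 10 rad/s:
zero (1 + j10·0.0005) = 1 + j0.005 → |·| ≈ 1, ∠ ≈ 0.29°
pole (1 + j10·0.125) = 1 + j1.25 → |·| ≈ 1.6008, ∠ ≈ 51.34°
pole (1 + j10·0.1) = 1 + j1 → |·| ≈ 1.4142, ∠ ≈ 45.00°
pole (1 + j10·0.0125) = 1 + j0.125 → |·| ≈ 1.0078, ∠ ≈ 7.13°
∠L = (0.29°) − (51.34° + 45.00° + 7.13°) = -103.18°

-103.2°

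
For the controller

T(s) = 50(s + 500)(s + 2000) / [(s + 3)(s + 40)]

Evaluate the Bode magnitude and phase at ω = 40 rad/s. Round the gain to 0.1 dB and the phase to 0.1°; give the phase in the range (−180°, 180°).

At s = jω = j40:
zero (s+500): 500 + j40 → |·| = √(500²+40²) = √251600 ≈ 501.6, ∠ = arctan(40/500) ≈ 4.57°
zero (s+2000): 2000 + j40 → |·| = √(2000²+40²) = √4001600 ≈ 2000.4, ∠ = arctan(40/2000) ≈ 1.15°
pole (s+3): 3 + j40 → |·| = √(3²+40²) = √1609 ≈ 40.112, ∠ = arctan(40/3) ≈ 85.71°
pole (s+40): 40 + j40 → |·| = √(40²+40²) = √3200 ≈ 56.569, ∠ = arctan(40/40) ≈ 45.00°
|T| = 50 · 1.0034e+06 / 2269.1 ≈ 22110
Gain = 20 log₁₀(22110) ≈ 86.89 dB
∠T = 5.72° − 130.71° = -124.99°

86.9 dB, -125.0°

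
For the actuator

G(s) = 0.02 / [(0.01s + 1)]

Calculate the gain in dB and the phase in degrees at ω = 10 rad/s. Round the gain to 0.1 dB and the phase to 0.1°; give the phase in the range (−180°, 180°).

-34.0 dB, -5.7°

At ω = 10 rad/s:
pole (1 + j10·0.01) = 1 + j0.1 → |·| ≈ 1.005, ∠ ≈ 5.71°
|G| = 0.02 · 1 / (1.005) ≈ 0.0199
Gain = 20 log₁₀(0.0199) ≈ -34.02 dB
∠G = (0°) − (5.71°) = -5.71°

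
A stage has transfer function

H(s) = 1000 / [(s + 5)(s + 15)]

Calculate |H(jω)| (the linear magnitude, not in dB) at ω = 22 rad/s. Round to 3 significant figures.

1.66

At s = jω = j22:
pole (s+5): 5 + j22 → |·| = √(5²+22²) = √509 ≈ 22.561, ∠ = arctan(22/5) ≈ 77.20°
pole (s+15): 15 + j22 → |·| = √(15²+22²) = √709 ≈ 26.627, ∠ = arctan(22/15) ≈ 55.71°
|H| = 1000 / 600.73 ≈ 1.6646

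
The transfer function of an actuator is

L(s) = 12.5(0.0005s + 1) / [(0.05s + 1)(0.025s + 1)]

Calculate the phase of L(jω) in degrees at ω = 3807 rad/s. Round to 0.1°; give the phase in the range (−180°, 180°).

At ω = 3807 rad/s:
zero (1 + j3807·0.0005) = 1 + j1.9035 → |·| ≈ 2.1502, ∠ ≈ 62.28°
pole (1 + j3807·0.05) = 1 + j190.35 → |·| ≈ 190.35, ∠ ≈ 89.70°
pole (1 + j3807·0.025) = 1 + j95.175 → |·| ≈ 95.18, ∠ ≈ 89.40°
∠L = (62.28°) − (89.70° + 89.40°) = -116.82°

-116.8°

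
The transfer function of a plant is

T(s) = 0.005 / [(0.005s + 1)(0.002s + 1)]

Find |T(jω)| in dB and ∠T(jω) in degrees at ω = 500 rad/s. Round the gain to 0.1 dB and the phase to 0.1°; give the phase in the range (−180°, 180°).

At ω = 500 rad/s:
pole (1 + j500·0.005) = 1 + j2.5 → |·| ≈ 2.6926, ∠ ≈ 68.20°
pole (1 + j500·0.002) = 1 + j1 → |·| ≈ 1.4142, ∠ ≈ 45.00°
|T| = 0.005 · 1 / (2.6926 · 1.4142) ≈ 0.0013131
Gain = 20 log₁₀(0.0013131) ≈ -57.63 dB
∠T = (0°) − (68.20° + 45.00°) = -113.20°

-57.6 dB, -113.2°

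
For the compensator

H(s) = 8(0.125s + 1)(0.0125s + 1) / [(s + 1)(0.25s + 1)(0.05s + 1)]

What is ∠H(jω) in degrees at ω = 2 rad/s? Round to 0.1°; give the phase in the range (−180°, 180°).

At ω = 2 rad/s:
zero (1 + j2·0.125) = 1 + j0.25 → |·| ≈ 1.0308, ∠ ≈ 14.04°
zero (1 + j2·0.0125) = 1 + j0.025 → |·| ≈ 1.0003, ∠ ≈ 1.43°
pole (1 + j2·1) = 1 + j2 → |·| ≈ 2.2361, ∠ ≈ 63.43°
pole (1 + j2·0.25) = 1 + j0.5 → |·| ≈ 1.118, ∠ ≈ 26.57°
pole (1 + j2·0.05) = 1 + j0.1 → |·| ≈ 1.005, ∠ ≈ 5.71°
∠H = (14.04° + 1.43°) − (63.43° + 26.57° + 5.71°) = -80.24°

-80.2°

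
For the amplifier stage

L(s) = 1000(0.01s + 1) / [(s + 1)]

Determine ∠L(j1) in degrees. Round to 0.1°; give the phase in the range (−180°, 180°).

At ω = 1 rad/s:
zero (1 + j1·0.01) = 1 + j0.01 → |·| ≈ 1, ∠ ≈ 0.57°
pole (1 + j1·1) = 1 + j1 → |·| ≈ 1.4142, ∠ ≈ 45.00°
∠L = (0.57°) − (45.00°) = -44.43°

-44.4°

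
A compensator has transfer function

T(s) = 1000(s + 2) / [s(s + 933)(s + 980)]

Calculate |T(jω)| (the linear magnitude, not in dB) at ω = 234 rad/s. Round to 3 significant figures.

At s = jω = j234:
zero (s+2): 2 + j234 → |·| = √(2²+234²) = √54760 ≈ 234.01, ∠ = arctan(234/2) ≈ 89.51°
pole (s+933): 933 + j234 → |·| = √(933²+234²) = √925245 ≈ 961.9, ∠ = arctan(234/933) ≈ 14.08°
pole (s+980): 980 + j234 → |·| = √(980²+234²) = √1015156 ≈ 1007.5, ∠ = arctan(234/980) ≈ 13.43°
pole at origin: |s| = 234, ∠ = 90.00° (in denominator)
|T| = 1000 · 234.01 / 2.2677e+08 ≈ 0.0010319

0.00103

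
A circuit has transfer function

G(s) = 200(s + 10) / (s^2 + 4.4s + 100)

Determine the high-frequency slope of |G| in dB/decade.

Each pole contributes −20 dB/decade at high frequency; each zero contributes +20 dB/decade.
Net: 1 zero(s) − 2 pole(s) → -20 dB/decade.

-20 dB/decade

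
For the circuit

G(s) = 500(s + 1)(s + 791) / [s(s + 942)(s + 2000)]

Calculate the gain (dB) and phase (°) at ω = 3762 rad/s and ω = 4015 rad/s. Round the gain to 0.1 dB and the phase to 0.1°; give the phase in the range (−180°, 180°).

ω = 3762: -18.7 dB, -59.8°; ω = 4015: -19.1 dB, -61.5°

At s = jω = j3762:
zero (s+1): 1 + j3762 → |·| = √(1²+3762²) = √14152645 ≈ 3762, ∠ = arctan(3762/1) ≈ 89.98°
zero (s+791): 791 + j3762 → |·| = √(791²+3762²) = √14778325 ≈ 3844.3, ∠ = arctan(3762/791) ≈ 78.13°
pole (s+942): 942 + j3762 → |·| = √(942²+3762²) = √15040008 ≈ 3878.1, ∠ = arctan(3762/942) ≈ 75.94°
pole (s+2000): 2000 + j3762 → |·| = √(2000²+3762²) = √18152644 ≈ 4260.6, ∠ = arctan(3762/2000) ≈ 62.00°
pole at origin: |s| = 3762, ∠ = 90.00° (in denominator)
|G| = 500 · 1.4462e+07 / 6.216e+10 ≈ 0.11633
Gain = 20 log₁₀(0.11633) ≈ -18.69 dB
∠G = 168.11° − 227.94° = -59.83°

At s = jω = j4015:
zero (s+1): 1 + j4015 → |·| = √(1²+4015²) = √16120226 ≈ 4015, ∠ = arctan(4015/1) ≈ 89.99°
zero (s+791): 791 + j4015 → |·| = √(791²+4015²) = √16745906 ≈ 4092.2, ∠ = arctan(4015/791) ≈ 78.85°
pole (s+942): 942 + j4015 → |·| = √(942²+4015²) = √17007589 ≈ 4124, ∠ = arctan(4015/942) ≈ 76.80°
pole (s+2000): 2000 + j4015 → |·| = √(2000²+4015²) = √20120225 ≈ 4485.6, ∠ = arctan(4015/2000) ≈ 63.52°
pole at origin: |s| = 4015, ∠ = 90.00° (in denominator)
|G| = 500 · 1.643e+07 / 7.4272e+10 ≈ 0.11061
Gain = 20 log₁₀(0.11061) ≈ -19.12 dB
∠G = 168.84° − 230.32° = -61.48°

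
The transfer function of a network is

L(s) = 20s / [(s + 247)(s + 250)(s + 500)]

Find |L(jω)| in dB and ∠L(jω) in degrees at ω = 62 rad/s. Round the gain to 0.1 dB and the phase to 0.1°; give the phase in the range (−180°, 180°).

-88.5 dB, 54.9°

At s = jω = j62:
zero at origin: s = j62 → |·| = 62, ∠ = 90.00°
pole (s+247): 247 + j62 → |·| = √(247²+62²) = √64853 ≈ 254.66, ∠ = arctan(62/247) ≈ 14.09°
pole (s+250): 250 + j62 → |·| = √(250²+62²) = √66344 ≈ 257.57, ∠ = arctan(62/250) ≈ 13.93°
pole (s+500): 500 + j62 → |·| = √(500²+62²) = √253844 ≈ 503.83, ∠ = arctan(62/500) ≈ 7.07°
|L| = 20 · 62 / 3.3048e+07 ≈ 3.7521e-05
Gain = 20 log₁₀(3.7521e-05) ≈ -88.51 dB
∠L = 90.00° − 35.09° = 54.91°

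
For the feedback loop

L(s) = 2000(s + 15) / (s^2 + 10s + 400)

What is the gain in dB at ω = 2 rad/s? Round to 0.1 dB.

At s = jω = j2:
zero (s+15): 15 + j2 → |·| = √(15²+2²) = √229 ≈ 15.133, ∠ = arctan(2/15) ≈ 7.59°
quadratic: (j2)² + 10·j2 + 400 = 396 + j20 → |·| ≈ 396.5, ∠ ≈ 2.89°
|L| = 2000 · 15.133 / 396.5 ≈ 76.333
Gain = 20 log₁₀(76.333) ≈ 37.65 dB

37.7 dB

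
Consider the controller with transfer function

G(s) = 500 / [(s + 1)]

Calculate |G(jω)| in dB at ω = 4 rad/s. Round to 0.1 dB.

At ω = 4 rad/s:
pole (1 + j4·1) = 1 + j4 → |·| ≈ 4.1231, ∠ ≈ 75.96°
|G| = 500 · 1 / (4.1231) ≈ 121.27
Gain = 20 log₁₀(121.27) ≈ 41.68 dB

41.7 dB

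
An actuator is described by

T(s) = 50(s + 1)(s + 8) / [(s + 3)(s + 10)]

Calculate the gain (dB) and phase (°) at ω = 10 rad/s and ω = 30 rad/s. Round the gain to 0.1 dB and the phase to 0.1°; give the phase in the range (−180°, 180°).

At s = jω = j10:
zero (s+1): 1 + j10 → |·| = √(1²+10²) = √101 ≈ 10.05, ∠ = arctan(10/1) ≈ 84.29°
zero (s+8): 8 + j10 → |·| = √(8²+10²) = √164 ≈ 12.806, ∠ = arctan(10/8) ≈ 51.34°
pole (s+3): 3 + j10 → |·| = √(3²+10²) = √109 ≈ 10.44, ∠ = arctan(10/3) ≈ 73.30°
pole (s+10): 10 + j10 → |·| = √(10²+10²) = √200 ≈ 14.142, ∠ = arctan(10/10) ≈ 45.00°
|T| = 50 · 128.7 / 147.64 ≈ 43.586
Gain = 20 log₁₀(43.586) ≈ 32.79 dB
∠T = 135.63° − 118.30° = 17.33°

At s = jω = j30:
zero (s+1): 1 + j30 → |·| = √(1²+30²) = √901 ≈ 30.017, ∠ = arctan(30/1) ≈ 88.09°
zero (s+8): 8 + j30 → |·| = √(8²+30²) = √964 ≈ 31.048, ∠ = arctan(30/8) ≈ 75.07°
pole (s+3): 3 + j30 → |·| = √(3²+30²) = √909 ≈ 30.15, ∠ = arctan(30/3) ≈ 84.29°
pole (s+10): 10 + j30 → |·| = √(10²+30²) = √1000 ≈ 31.623, ∠ = arctan(30/10) ≈ 71.57°
|T| = 50 · 931.97 / 953.43 ≈ 48.875
Gain = 20 log₁₀(48.875) ≈ 33.78 dB
∠T = 163.16° − 155.86° = 7.30°

ω = 10: 32.8 dB, 17.3°; ω = 30: 33.8 dB, 7.3°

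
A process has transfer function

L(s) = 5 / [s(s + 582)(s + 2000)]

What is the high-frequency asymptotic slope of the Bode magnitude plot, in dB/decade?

Each pole contributes −20 dB/decade at high frequency; each zero contributes +20 dB/decade.
Net: 0 zero(s) − 3 pole(s) → -60 dB/decade.

-60 dB/decade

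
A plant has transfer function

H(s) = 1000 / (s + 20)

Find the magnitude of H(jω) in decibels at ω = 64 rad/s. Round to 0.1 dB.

23.5 dB

Substitute s = j64:
Numerator: 1000 = 1000 + j0
Denominator: (j64) + 20 = 20 + j64
|N| = √(1000² + 0²) ≈ 1000, ∠N ≈ 0.00°
|D| = √(20² + 64²) ≈ 67.052, ∠D ≈ 72.65°
|H| = 1000 / 67.052 ≈ 14.914
Gain = 20 log₁₀(14.914) ≈ 23.47 dB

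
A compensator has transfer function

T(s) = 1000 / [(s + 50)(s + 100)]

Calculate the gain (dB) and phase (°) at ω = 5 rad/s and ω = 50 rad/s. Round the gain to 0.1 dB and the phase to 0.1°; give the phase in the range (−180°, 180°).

ω = 5: -14.0 dB, -8.6°; ω = 50: -18.0 dB, -71.6°

At s = jω = j5:
pole (s+50): 50 + j5 → |·| = √(50²+5²) = √2525 ≈ 50.249, ∠ = arctan(5/50) ≈ 5.71°
pole (s+100): 100 + j5 → |·| = √(100²+5²) = √10025 ≈ 100.12, ∠ = arctan(5/100) ≈ 2.86°
|T| = 1000 / 5030.9 ≈ 0.19877
Gain = 20 log₁₀(0.19877) ≈ -14.03 dB
∠T = 0.00° − 8.57° = -8.57°

At s = jω = j50:
pole (s+50): 50 + j50 → |·| = √(50²+50²) = √5000 ≈ 70.711, ∠ = arctan(50/50) ≈ 45.00°
pole (s+100): 100 + j50 → |·| = √(100²+50²) = √12500 ≈ 111.8, ∠ = arctan(50/100) ≈ 26.57°
|T| = 1000 / 7905.5 ≈ 0.12649
Gain = 20 log₁₀(0.12649) ≈ -17.96 dB
∠T = 0.00° − 71.57° = -71.57°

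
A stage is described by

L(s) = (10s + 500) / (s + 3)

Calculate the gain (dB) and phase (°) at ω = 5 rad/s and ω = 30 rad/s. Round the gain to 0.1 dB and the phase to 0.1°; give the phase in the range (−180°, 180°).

ω = 5: 38.7 dB, -53.3°; ω = 30: 25.7 dB, -53.3°

Substitute s = j5:
Numerator: 10(j5) + 500 = 500 + j50
Denominator: (j5) + 3 = 3 + j5
|N| = √(500² + 50²) ≈ 502.49, ∠N ≈ 5.71°
|D| = √(3² + 5²) ≈ 5.831, ∠D ≈ 59.04°
|L| = 502.49 / 5.831 ≈ 86.176
Gain = 20 log₁₀(86.176) ≈ 38.71 dB
∠L = 5.71° − 59.04° = -53.33°

Substitute s = j30:
Numerator: 10(j30) + 500 = 500 + j300
Denominator: (j30) + 3 = 3 + j30
|N| = √(500² + 300²) ≈ 583.1, ∠N ≈ 30.96°
|D| = √(3² + 30²) ≈ 30.15, ∠D ≈ 84.29°
|L| = 583.1 / 30.15 ≈ 19.34
Gain = 20 log₁₀(19.34) ≈ 25.73 dB
∠L = 30.96° − 84.29° = -53.33°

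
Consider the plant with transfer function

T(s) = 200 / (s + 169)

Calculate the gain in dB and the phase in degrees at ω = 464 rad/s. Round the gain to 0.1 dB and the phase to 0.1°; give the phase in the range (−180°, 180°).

Substitute s = j464:
Numerator: 200 = 200 + j0
Denominator: (j464) + 169 = 169 + j464
|N| = √(200² + 0²) ≈ 200, ∠N ≈ 0.00°
|D| = √(169² + 464²) ≈ 493.82, ∠D ≈ 69.99°
|T| = 200 / 493.82 ≈ 0.40501
Gain = 20 log₁₀(0.40501) ≈ -7.85 dB
∠T = 0.00° − 69.99° = -69.99°

-7.9 dB, -70.0°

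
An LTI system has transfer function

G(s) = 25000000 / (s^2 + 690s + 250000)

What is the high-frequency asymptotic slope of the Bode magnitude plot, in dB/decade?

Each pole contributes −20 dB/decade at high frequency; each zero contributes +20 dB/decade.
Net: 0 zero(s) − 2 pole(s) → -40 dB/decade.

-40 dB/decade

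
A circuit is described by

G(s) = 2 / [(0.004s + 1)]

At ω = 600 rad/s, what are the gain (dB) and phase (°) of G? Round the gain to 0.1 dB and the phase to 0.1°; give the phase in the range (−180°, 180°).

-2.3 dB, -67.4°

At ω = 600 rad/s:
pole (1 + j600·0.004) = 1 + j2.4 → |·| ≈ 2.6, ∠ ≈ 67.38°
|G| = 2 · 1 / (2.6) ≈ 0.76923
Gain = 20 log₁₀(0.76923) ≈ -2.28 dB
∠G = (0°) − (67.38°) = -67.38°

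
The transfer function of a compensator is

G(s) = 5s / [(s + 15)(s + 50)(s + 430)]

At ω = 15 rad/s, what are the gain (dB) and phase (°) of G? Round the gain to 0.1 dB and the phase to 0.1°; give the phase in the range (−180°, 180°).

At s = jω = j15:
zero at origin: s = j15 → |·| = 15, ∠ = 90.00°
pole (s+15): 15 + j15 → |·| = √(15²+15²) = √450 ≈ 21.213, ∠ = arctan(15/15) ≈ 45.00°
pole (s+50): 50 + j15 → |·| = √(50²+15²) = √2725 ≈ 52.202, ∠ = arctan(15/50) ≈ 16.70°
pole (s+430): 430 + j15 → |·| = √(430²+15²) = √185125 ≈ 430.26, ∠ = arctan(15/430) ≈ 2.00°
|G| = 5 · 15 / 4.7645e+05 ≈ 0.00015741
Gain = 20 log₁₀(0.00015741) ≈ -76.06 dB
∠G = 90.00° − 63.70° = 26.30°

-76.1 dB, 26.3°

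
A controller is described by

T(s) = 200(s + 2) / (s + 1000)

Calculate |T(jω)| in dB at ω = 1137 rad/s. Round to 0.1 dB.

At s = jω = j1137:
zero (s+2): 2 + j1137 → |·| = √(2²+1137²) = √1292773 ≈ 1137, ∠ = arctan(1137/2) ≈ 89.90°
pole (s+1000): 1000 + j1137 → |·| = √(1000²+1137²) = √2292769 ≈ 1514.2, ∠ = arctan(1137/1000) ≈ 48.67°
|T| = 200 · 1137 / 1514.2 ≈ 150.18
Gain = 20 log₁₀(150.18) ≈ 43.53 dB

43.5 dB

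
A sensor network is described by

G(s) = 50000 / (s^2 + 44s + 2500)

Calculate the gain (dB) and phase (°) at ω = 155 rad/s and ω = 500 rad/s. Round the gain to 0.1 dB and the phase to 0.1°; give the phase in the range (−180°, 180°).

ω = 155: 6.9 dB, -162.4°; ω = 500: -13.9 dB, -174.9°

At s = jω = j155:
quadratic: (j155)² + 44·j155 + 2500 = -21525 + j6820 → |·| ≈ 22580, ∠ ≈ 162.42°
|G| = 50000 / 22580 ≈ 2.2143
Gain = 20 log₁₀(2.2143) ≈ 6.90 dB
∠G = 0.00° − 162.42° = -162.42°

At s = jω = j500:
quadratic: (j500)² + 44·j500 + 2500 = -247500 + j22000 → |·| ≈ 2.4848e+05, ∠ ≈ 174.92°
|G| = 50000 / 2.4848e+05 ≈ 0.20122
Gain = 20 log₁₀(0.20122) ≈ -13.93 dB
∠G = 0.00° − 174.92° = -174.92°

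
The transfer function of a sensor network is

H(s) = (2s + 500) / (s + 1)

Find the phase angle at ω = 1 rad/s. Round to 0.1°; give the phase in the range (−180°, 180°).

Substitute s = j1:
Numerator: 2(j1) + 500 = 500 + j2
Denominator: (j1) + 1 = 1 + j1
|N| = √(500² + 2²) ≈ 500, ∠N ≈ 0.23°
|D| = √(1² + 1²) ≈ 1.4142, ∠D ≈ 45.00°
∠H = 0.23° − 45.00° = -44.77°

-44.8°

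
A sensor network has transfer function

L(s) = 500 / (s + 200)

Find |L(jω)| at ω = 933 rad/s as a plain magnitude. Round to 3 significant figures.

At s = jω = j933:
pole (s+200): 200 + j933 → |·| = √(200²+933²) = √910489 ≈ 954.2, ∠ = arctan(933/200) ≈ 77.90°
|L| = 500 / 954.2 ≈ 0.524

0.524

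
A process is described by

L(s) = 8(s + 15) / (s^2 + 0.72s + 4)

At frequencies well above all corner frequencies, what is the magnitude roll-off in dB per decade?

Each pole contributes −20 dB/decade at high frequency; each zero contributes +20 dB/decade.
Net: 1 zero(s) − 2 pole(s) → -20 dB/decade.

-20 dB/decade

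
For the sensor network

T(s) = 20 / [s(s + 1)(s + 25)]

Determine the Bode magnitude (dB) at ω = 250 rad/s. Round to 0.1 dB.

At s = jω = j250:
pole (s+1): 1 + j250 → |·| = √(1²+250²) = √62501 ≈ 250, ∠ = arctan(250/1) ≈ 89.77°
pole (s+25): 25 + j250 → |·| = √(25²+250²) = √63125 ≈ 251.25, ∠ = arctan(250/25) ≈ 84.29°
pole at origin: |s| = 250, ∠ = 90.00° (in denominator)
|T| = 20 / 1.5703e+07 ≈ 1.2736e-06
Gain = 20 log₁₀(1.2736e-06) ≈ -117.90 dB

-117.9 dB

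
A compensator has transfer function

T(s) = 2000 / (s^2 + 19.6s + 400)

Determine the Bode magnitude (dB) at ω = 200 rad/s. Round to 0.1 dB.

At s = jω = j200:
quadratic: (j200)² + 19.6·j200 + 400 = -39600 + j3920 → |·| ≈ 39794, ∠ ≈ 174.35°
|T| = 2000 / 39794 ≈ 0.050259
Gain = 20 log₁₀(0.050259) ≈ -25.98 dB

-26.0 dB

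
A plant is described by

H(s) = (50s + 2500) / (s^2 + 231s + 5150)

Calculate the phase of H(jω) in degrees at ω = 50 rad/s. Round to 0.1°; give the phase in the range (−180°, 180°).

Substitute s = j50:
Numerator: 50(j50) + 2500 = 2500 + j2500
Denominator: (j50)^2 + 231(j50) + 5150 = 2650 + j11550
|N| = √(2500² + 2500²) ≈ 3535.5, ∠N ≈ 45.00°
|D| = √(2650² + 11550²) ≈ 11850, ∠D ≈ 77.08°
∠H = 45.00° − 77.08° = -32.08°

-32.1°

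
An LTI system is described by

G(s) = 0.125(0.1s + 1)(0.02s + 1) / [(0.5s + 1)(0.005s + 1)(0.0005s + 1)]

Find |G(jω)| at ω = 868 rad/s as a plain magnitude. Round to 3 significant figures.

At ω = 868 rad/s:
zero (1 + j868·0.1) = 1 + j86.8 → |·| ≈ 86.806, ∠ ≈ 89.34°
zero (1 + j868·0.02) = 1 + j17.36 → |·| ≈ 17.389, ∠ ≈ 86.70°
pole (1 + j868·0.5) = 1 + j434 → |·| ≈ 434, ∠ ≈ 89.87°
pole (1 + j868·0.005) = 1 + j4.34 → |·| ≈ 4.4537, ∠ ≈ 77.02°
pole (1 + j868·0.0005) = 1 + j0.434 → |·| ≈ 1.0901, ∠ ≈ 23.46°
|G| = 0.125 · 86.806 · 17.389 / (434 · 4.4537 · 1.0901) ≈ 0.089548

0.0895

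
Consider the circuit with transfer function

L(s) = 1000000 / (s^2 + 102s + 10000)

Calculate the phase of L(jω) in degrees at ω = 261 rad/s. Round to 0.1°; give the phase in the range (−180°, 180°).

-155.4°

At s = jω = j261:
quadratic: (j261)² + 102·j261 + 10000 = -58121 + j26622 → |·| ≈ 63928, ∠ ≈ 155.39°
∠L = 0.00° − 155.39° = -155.39°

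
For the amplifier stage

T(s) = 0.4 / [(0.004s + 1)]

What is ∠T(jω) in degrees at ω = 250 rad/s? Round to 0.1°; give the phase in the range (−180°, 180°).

-45.0°

At ω = 250 rad/s:
pole (1 + j250·0.004) = 1 + j1 → |·| ≈ 1.4142, ∠ ≈ 45.00°
∠T = (0°) − (45.00°) = -45.00°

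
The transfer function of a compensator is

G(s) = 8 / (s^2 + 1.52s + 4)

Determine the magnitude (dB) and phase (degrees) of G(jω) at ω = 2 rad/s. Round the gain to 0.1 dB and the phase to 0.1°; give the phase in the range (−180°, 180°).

8.4 dB, -90.0°

At s = jω = j2:
quadratic: (j2)² + 1.52·j2 + 4 = 0 + j3.04 → |·| ≈ 3.04, ∠ ≈ 90.00°
|G| = 8 / 3.04 ≈ 2.6316
Gain = 20 log₁₀(2.6316) ≈ 8.40 dB
∠G = 0.00° − 90.00° = -90.00°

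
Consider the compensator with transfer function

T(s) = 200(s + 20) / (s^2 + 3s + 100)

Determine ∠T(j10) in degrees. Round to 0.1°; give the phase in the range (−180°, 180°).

At s = jω = j10:
zero (s+20): 20 + j10 → |·| = √(20²+10²) = √500 ≈ 22.361, ∠ = arctan(10/20) ≈ 26.57°
quadratic: (j10)² + 3·j10 + 100 = 0 + j30 → |·| ≈ 30, ∠ ≈ 90.00°
∠T = 26.57° − 90.00° = -63.43°

-63.4°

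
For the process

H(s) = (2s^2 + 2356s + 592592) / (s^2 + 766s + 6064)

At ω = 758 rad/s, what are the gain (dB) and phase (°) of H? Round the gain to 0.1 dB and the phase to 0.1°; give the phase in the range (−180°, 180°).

Substitute s = j758:
Numerator: 2(j758)^2 + 2356(j758) + 592592 = -556536 + j1785848
Denominator: (j758)^2 + 766(j758) + 6064 = -568500 + j580628
|N| = √(556536² + 1785848²) ≈ 1.8706e+06, ∠N ≈ 107.31°
|D| = √(568500² + 580628²) ≈ 8.126e+05, ∠D ≈ 134.40°
|H| = 1.8706e+06 / 8.126e+05 ≈ 2.302
Gain = 20 log₁₀(2.302) ≈ 7.24 dB
∠H = 107.31° − 134.40° = -27.09°

7.2 dB, -27.1°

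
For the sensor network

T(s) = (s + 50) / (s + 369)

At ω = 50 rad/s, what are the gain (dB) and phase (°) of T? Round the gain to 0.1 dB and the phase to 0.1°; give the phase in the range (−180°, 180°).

At s = jω = j50:
zero (s+50): 50 + j50 → |·| = √(50²+50²) = √5000 ≈ 70.711, ∠ = arctan(50/50) ≈ 45.00°
pole (s+369): 369 + j50 → |·| = √(369²+50²) = √138661 ≈ 372.37, ∠ = arctan(50/369) ≈ 7.72°
|T| = 1 · 70.711 / 372.37 ≈ 0.18989
Gain = 20 log₁₀(0.18989) ≈ -14.43 dB
∠T = 45.00° − 7.72° = 37.28°

-14.4 dB, 37.3°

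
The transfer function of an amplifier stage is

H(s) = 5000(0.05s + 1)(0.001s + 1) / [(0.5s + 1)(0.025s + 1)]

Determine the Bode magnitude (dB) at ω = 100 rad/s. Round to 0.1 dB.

At ω = 100 rad/s:
zero (1 + j100·0.05) = 1 + j5 → |·| ≈ 5.099, ∠ ≈ 78.69°
zero (1 + j100·0.001) = 1 + j0.1 → |·| ≈ 1.005, ∠ ≈ 5.71°
pole (1 + j100·0.5) = 1 + j50 → |·| ≈ 50.01, ∠ ≈ 88.85°
pole (1 + j100·0.025) = 1 + j2.5 → |·| ≈ 2.6926, ∠ ≈ 68.20°
|H| = 5000 · 5.099 · 1.005 / (50.01 · 2.6926) ≈ 190.28
Gain = 20 log₁₀(190.28) ≈ 45.59 dB

45.6 dB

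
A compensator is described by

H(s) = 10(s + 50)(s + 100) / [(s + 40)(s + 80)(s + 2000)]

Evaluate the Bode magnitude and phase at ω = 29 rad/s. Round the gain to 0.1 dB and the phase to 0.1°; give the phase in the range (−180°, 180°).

At s = jω = j29:
zero (s+50): 50 + j29 → |·| = √(50²+29²) = √3341 ≈ 57.801, ∠ = arctan(29/50) ≈ 30.11°
zero (s+100): 100 + j29 → |·| = √(100²+29²) = √10841 ≈ 104.12, ∠ = arctan(29/100) ≈ 16.17°
pole (s+40): 40 + j29 → |·| = √(40²+29²) = √2441 ≈ 49.406, ∠ = arctan(29/40) ≈ 35.94°
pole (s+80): 80 + j29 → |·| = √(80²+29²) = √7241 ≈ 85.094, ∠ = arctan(29/80) ≈ 19.93°
pole (s+2000): 2000 + j29 → |·| = √(2000²+29²) = √4000841 ≈ 2000.2, ∠ = arctan(29/2000) ≈ 0.83°
|H| = 10 · 6018.2 / 8.4091e+06 ≈ 0.0071568
Gain = 20 log₁₀(0.0071568) ≈ -42.91 dB
∠H = 46.28° − 56.70° = -10.42°

-42.9 dB, -10.4°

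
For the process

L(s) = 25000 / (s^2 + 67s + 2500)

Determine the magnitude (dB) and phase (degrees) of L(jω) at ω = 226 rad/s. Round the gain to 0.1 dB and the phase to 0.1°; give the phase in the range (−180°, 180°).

At s = jω = j226:
quadratic: (j226)² + 67·j226 + 2500 = -48576 + j15142 → |·| ≈ 50881, ∠ ≈ 162.69°
|L| = 25000 / 50881 ≈ 0.49134
Gain = 20 log₁₀(0.49134) ≈ -6.17 dB
∠L = 0.00° − 162.69° = -162.69°

-6.2 dB, -162.7°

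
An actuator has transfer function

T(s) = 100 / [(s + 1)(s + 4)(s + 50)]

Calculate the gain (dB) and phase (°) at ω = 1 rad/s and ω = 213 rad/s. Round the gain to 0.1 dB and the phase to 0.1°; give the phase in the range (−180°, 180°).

ω = 1: -9.3 dB, -60.2°; ω = 213: -99.9 dB, 104.6°

At s = jω = j1:
pole (s+1): 1 + j1 → |·| = √(1²+1²) = √2 ≈ 1.4142, ∠ = arctan(1/1) ≈ 45.00°
pole (s+4): 4 + j1 → |·| = √(4²+1²) = √17 ≈ 4.1231, ∠ = arctan(1/4) ≈ 14.04°
pole (s+50): 50 + j1 → |·| = √(50²+1²) = √2501 ≈ 50.01, ∠ = arctan(1/50) ≈ 1.15°
|T| = 100 / 291.6 ≈ 0.34294
Gain = 20 log₁₀(0.34294) ≈ -9.30 dB
∠T = 0.00° − 60.19° = -60.19°

At s = jω = j213:
pole (s+1): 1 + j213 → |·| = √(1²+213²) = √45370 ≈ 213, ∠ = arctan(213/1) ≈ 89.73°
pole (s+4): 4 + j213 → |·| = √(4²+213²) = √45385 ≈ 213.04, ∠ = arctan(213/4) ≈ 88.92°
pole (s+50): 50 + j213 → |·| = √(50²+213²) = √47869 ≈ 218.79, ∠ = arctan(213/50) ≈ 76.79°
|T| = 100 / 9.9281e+06 ≈ 1.0072e-05
Gain = 20 log₁₀(1.0072e-05) ≈ -99.94 dB
∠T = 0.00° − 255.44° = -255.44° ≡ 104.56° (principal value)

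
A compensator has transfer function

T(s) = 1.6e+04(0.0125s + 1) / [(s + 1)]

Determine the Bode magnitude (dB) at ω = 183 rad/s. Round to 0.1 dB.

46.8 dB

At ω = 183 rad/s:
zero (1 + j183·0.0125) = 1 + j2.2875 → |·| ≈ 2.4965, ∠ ≈ 66.39°
pole (1 + j183·1) = 1 + j183 → |·| ≈ 183, ∠ ≈ 89.69°
|T| = 1.6e+04 · 2.4965 / (183) ≈ 218.27
Gain = 20 log₁₀(218.27) ≈ 46.78 dB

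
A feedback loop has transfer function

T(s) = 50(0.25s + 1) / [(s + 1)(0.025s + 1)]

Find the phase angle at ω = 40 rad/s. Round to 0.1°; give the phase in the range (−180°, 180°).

-49.3°

At ω = 40 rad/s:
zero (1 + j40·0.25) = 1 + j10 → |·| ≈ 10.05, ∠ ≈ 84.29°
pole (1 + j40·1) = 1 + j40 → |·| ≈ 40.012, ∠ ≈ 88.57°
pole (1 + j40·0.025) = 1 + j1 → |·| ≈ 1.4142, ∠ ≈ 45.00°
∠T = (84.29°) − (88.57° + 45.00°) = -49.28°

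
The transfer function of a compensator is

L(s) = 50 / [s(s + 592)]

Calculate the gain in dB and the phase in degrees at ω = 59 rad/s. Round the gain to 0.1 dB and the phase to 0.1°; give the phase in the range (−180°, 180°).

-56.9 dB, -95.7°

At s = jω = j59:
pole (s+592): 592 + j59 → |·| = √(592²+59²) = √353945 ≈ 594.93, ∠ = arctan(59/592) ≈ 5.69°
pole at origin: |s| = 59, ∠ = 90.00° (in denominator)
|L| = 50 / 35101 ≈ 0.0014245
Gain = 20 log₁₀(0.0014245) ≈ -56.93 dB
∠L = 0.00° − 95.69° = -95.69°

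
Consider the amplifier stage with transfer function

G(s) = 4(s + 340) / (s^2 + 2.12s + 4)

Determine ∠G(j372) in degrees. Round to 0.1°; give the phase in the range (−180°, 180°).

At s = jω = j372:
zero (s+340): 340 + j372 → |·| = √(340²+372²) = √253984 ≈ 503.97, ∠ = arctan(372/340) ≈ 47.57°
quadratic: (j372)² + 2.12·j372 + 4 = -138380 + j788.64 → |·| ≈ 1.3838e+05, ∠ ≈ 179.67°
∠G = 47.57° − 179.67° = -132.10°

-132.1°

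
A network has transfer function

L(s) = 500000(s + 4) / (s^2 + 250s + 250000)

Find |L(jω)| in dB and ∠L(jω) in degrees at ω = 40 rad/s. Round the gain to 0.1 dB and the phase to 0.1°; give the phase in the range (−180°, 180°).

38.2 dB, 82.0°

At s = jω = j40:
zero (s+4): 4 + j40 → |·| = √(4²+40²) = √1616 ≈ 40.2, ∠ = arctan(40/4) ≈ 84.29°
quadratic: (j40)² + 250·j40 + 250000 = 248400 + j10000 → |·| ≈ 2.486e+05, ∠ ≈ 2.31°
|L| = 500000 · 40.2 / 2.486e+05 ≈ 80.853
Gain = 20 log₁₀(80.853) ≈ 38.15 dB
∠L = 84.29° − 2.31° = 81.98°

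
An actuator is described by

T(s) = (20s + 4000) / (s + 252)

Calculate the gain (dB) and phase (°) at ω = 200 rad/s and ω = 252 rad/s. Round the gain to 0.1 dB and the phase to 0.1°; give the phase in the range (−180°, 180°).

ω = 200: 24.9 dB, 6.6°; ω = 252: 25.1 dB, 6.6°

Substitute s = j200:
Numerator: 20(j200) + 4000 = 4000 + j4000
Denominator: (j200) + 252 = 252 + j200
|N| = √(4000² + 4000²) ≈ 5656.9, ∠N ≈ 45.00°
|D| = √(252² + 200²) ≈ 321.72, ∠D ≈ 38.44°
|T| = 5656.9 / 321.72 ≈ 17.583
Gain = 20 log₁₀(17.583) ≈ 24.90 dB
∠T = 45.00° − 38.44° = 6.56°

Substitute s = j252:
Numerator: 20(j252) + 4000 = 4000 + j5040
Denominator: (j252) + 252 = 252 + j252
|N| = √(4000² + 5040²) ≈ 6434.4, ∠N ≈ 51.56°
|D| = √(252² + 252²) ≈ 356.38, ∠D ≈ 45.00°
|T| = 6434.4 / 356.38 ≈ 18.055
Gain = 20 log₁₀(18.055) ≈ 25.13 dB
∠T = 51.56° − 45.00° = 6.56°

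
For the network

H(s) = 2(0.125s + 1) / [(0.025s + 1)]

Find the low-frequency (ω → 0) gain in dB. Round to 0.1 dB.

H(0) = 2 · 1 / 1 = 2
20 log₁₀(2) ≈ 6.02 dB

6.0 dB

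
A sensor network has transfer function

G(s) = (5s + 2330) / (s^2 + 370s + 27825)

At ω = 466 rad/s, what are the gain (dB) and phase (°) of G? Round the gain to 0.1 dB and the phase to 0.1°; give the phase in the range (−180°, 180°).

-37.8 dB, -92.7°

Substitute s = j466:
Numerator: 5(j466) + 2330 = 2330 + j2330
Denominator: (j466)^2 + 370(j466) + 27825 = -189331 + j172420
|N| = √(2330² + 2330²) ≈ 3295.1, ∠N ≈ 45.00°
|D| = √(189331² + 172420²) ≈ 2.5608e+05, ∠D ≈ 137.68°
|G| = 3295.1 / 2.5608e+05 ≈ 0.012867
Gain = 20 log₁₀(0.012867) ≈ -37.81 dB
∠G = 45.00° − 137.68° = -92.68°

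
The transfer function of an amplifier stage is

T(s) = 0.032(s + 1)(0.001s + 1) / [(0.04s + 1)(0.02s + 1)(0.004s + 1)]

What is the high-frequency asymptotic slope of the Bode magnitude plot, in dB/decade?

Each pole contributes −20 dB/decade at high frequency; each zero contributes +20 dB/decade.
Net: 2 zero(s) − 3 pole(s) → -20 dB/decade.

-20 dB/decade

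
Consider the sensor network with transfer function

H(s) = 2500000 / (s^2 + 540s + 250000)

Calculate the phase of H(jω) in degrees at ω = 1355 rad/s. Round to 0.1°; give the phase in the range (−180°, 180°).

At s = jω = j1355:
quadratic: (j1355)² + 540·j1355 + 250000 = -1586025 + j731700 → |·| ≈ 1.7467e+06, ∠ ≈ 155.23°
∠H = 0.00° − 155.23° = -155.23°

-155.2°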